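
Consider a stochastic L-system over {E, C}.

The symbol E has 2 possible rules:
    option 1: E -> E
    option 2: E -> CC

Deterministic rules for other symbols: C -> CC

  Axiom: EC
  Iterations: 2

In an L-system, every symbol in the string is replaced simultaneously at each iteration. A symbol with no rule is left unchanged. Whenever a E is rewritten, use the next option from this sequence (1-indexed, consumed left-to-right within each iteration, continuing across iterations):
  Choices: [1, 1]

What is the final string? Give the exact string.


Step 0: EC
Step 1: ECC  (used choices [1])
Step 2: ECCCC  (used choices [1])

Answer: ECCCC


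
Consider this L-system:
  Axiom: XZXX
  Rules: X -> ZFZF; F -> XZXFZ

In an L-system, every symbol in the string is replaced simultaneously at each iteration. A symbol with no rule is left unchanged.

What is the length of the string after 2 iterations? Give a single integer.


Answer: 37

Derivation:
Step 0: length = 4
Step 1: length = 13
Step 2: length = 37


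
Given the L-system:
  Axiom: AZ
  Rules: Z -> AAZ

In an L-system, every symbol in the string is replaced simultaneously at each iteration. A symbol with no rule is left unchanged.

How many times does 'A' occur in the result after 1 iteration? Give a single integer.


Answer: 3

Derivation:
Step 0: AZ  (1 'A')
Step 1: AAAZ  (3 'A')


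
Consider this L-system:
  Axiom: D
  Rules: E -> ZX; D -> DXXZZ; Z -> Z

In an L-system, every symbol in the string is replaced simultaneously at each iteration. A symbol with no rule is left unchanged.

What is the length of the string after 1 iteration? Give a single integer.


Step 0: length = 1
Step 1: length = 5

Answer: 5


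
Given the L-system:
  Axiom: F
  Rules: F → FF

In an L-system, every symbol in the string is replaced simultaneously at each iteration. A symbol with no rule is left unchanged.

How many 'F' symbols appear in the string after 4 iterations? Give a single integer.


Answer: 16

Derivation:
Step 0: F  (1 'F')
Step 1: FF  (2 'F')
Step 2: FFFF  (4 'F')
Step 3: FFFFFFFF  (8 'F')
Step 4: FFFFFFFFFFFFFFFF  (16 'F')


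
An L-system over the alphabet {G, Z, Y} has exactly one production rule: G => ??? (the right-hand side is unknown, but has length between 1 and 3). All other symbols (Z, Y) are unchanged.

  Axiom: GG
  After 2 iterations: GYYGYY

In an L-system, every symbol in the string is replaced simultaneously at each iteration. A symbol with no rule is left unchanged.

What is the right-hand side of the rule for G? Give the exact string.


Answer: GY

Derivation:
Trying G => GY:
  Step 0: GG
  Step 1: GYGY
  Step 2: GYYGYY
Matches the given result.


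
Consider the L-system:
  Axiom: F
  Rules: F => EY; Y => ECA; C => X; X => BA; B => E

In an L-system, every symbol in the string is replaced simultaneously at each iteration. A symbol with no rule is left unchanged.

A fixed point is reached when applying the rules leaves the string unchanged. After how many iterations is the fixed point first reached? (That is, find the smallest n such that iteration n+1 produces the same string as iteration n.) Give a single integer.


Step 0: F
Step 1: EY
Step 2: EECA
Step 3: EEXA
Step 4: EEBAA
Step 5: EEEAA
Step 6: EEEAA  (unchanged — fixed point at step 5)

Answer: 5


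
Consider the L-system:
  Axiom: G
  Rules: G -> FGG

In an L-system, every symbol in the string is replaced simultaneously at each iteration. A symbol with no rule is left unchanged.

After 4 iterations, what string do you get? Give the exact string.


Step 0: G
Step 1: FGG
Step 2: FFGGFGG
Step 3: FFFGGFGGFFGGFGG
Step 4: FFFFGGFGGFFGGFGGFFFGGFGGFFGGFGG

Answer: FFFFGGFGGFFGGFGGFFFGGFGGFFGGFGG


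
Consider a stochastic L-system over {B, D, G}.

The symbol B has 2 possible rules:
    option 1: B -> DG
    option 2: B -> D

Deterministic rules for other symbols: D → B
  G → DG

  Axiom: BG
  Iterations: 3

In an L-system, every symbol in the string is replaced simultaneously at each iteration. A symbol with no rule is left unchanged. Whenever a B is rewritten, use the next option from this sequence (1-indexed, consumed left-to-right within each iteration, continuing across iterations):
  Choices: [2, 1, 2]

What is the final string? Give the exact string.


Step 0: BG
Step 1: DDG  (used choices [2])
Step 2: BBDG  (used choices [])
Step 3: DGDBDG  (used choices [1, 2])

Answer: DGDBDG


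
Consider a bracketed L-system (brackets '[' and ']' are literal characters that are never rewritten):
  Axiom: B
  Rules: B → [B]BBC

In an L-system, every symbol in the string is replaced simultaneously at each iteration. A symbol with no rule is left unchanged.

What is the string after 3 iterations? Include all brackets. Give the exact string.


Answer: [[[B]BBC][B]BBC[B]BBCC][[B]BBC][B]BBC[B]BBCC[[B]BBC][B]BBC[B]BBCCC

Derivation:
Step 0: B
Step 1: [B]BBC
Step 2: [[B]BBC][B]BBC[B]BBCC
Step 3: [[[B]BBC][B]BBC[B]BBCC][[B]BBC][B]BBC[B]BBCC[[B]BBC][B]BBC[B]BBCCC


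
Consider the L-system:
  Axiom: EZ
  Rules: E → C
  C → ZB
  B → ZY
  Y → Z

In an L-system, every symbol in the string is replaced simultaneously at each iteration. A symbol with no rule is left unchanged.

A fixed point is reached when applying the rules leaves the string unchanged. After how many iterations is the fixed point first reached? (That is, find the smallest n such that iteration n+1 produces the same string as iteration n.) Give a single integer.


Step 0: EZ
Step 1: CZ
Step 2: ZBZ
Step 3: ZZYZ
Step 4: ZZZZ
Step 5: ZZZZ  (unchanged — fixed point at step 4)

Answer: 4


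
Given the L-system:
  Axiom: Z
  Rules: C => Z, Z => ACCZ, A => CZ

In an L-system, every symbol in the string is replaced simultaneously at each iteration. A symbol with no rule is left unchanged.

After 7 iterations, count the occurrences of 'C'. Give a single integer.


Answer: 289

Derivation:
Step 0: Z  (0 'C')
Step 1: ACCZ  (2 'C')
Step 2: CZZZACCZ  (3 'C')
Step 3: ZACCZACCZACCZCZZZACCZ  (9 'C')
Step 4: ACCZCZZZACCZCZZZACCZCZZZACCZZACCZACCZACCZCZZZACCZ  (20 'C')
Step 5: CZZZACCZZACCZACCZACCZCZZZACCZZACCZACCZACCZCZZZACCZZACCZACCZACCZCZZZACCZACCZCZZZACCZCZZZACCZCZZZACCZZACCZACCZACCZCZZZACCZ  (50 'C')
Step 6: ZACCZACCZACCZCZZZACCZACCZCZZZACCZCZZZACCZCZZZACCZZACCZACCZACCZCZZZACCZACCZCZZZACCZCZZZACCZCZZZACCZZACCZACCZACCZCZZZACCZACCZCZZZACCZCZZZACCZCZZZACCZZACCZACCZACCZCZZZACCZCZZZACCZZACCZACCZACCZCZZZACCZZACCZACCZACCZCZZZACCZZACCZACCZACCZCZZZACCZACCZCZZZACCZCZZZACCZCZZZACCZZACCZACCZACCZCZZZACCZ  (119 'C')
Step 7: ACCZCZZZACCZCZZZACCZCZZZACCZZACCZACCZACCZCZZZACCZCZZZACCZZACCZACCZACCZCZZZACCZZACCZACCZACCZCZZZACCZZACCZACCZACCZCZZZACCZACCZCZZZACCZCZZZACCZCZZZACCZZACCZACCZACCZCZZZACCZCZZZACCZZACCZACCZACCZCZZZACCZZACCZACCZACCZCZZZACCZZACCZACCZACCZCZZZACCZACCZCZZZACCZCZZZACCZCZZZACCZZACCZACCZACCZCZZZACCZCZZZACCZZACCZACCZACCZCZZZACCZZACCZACCZACCZCZZZACCZZACCZACCZACCZCZZZACCZACCZCZZZACCZCZZZACCZCZZZACCZZACCZACCZACCZCZZZACCZZACCZACCZACCZCZZZACCZACCZCZZZACCZCZZZACCZCZZZACCZZACCZACCZACCZCZZZACCZACCZCZZZACCZCZZZACCZCZZZACCZZACCZACCZACCZCZZZACCZACCZCZZZACCZCZZZACCZCZZZACCZZACCZACCZACCZCZZZACCZCZZZACCZZACCZACCZACCZCZZZACCZZACCZACCZACCZCZZZACCZZACCZACCZACCZCZZZACCZACCZCZZZACCZCZZZACCZCZZZACCZZACCZACCZACCZCZZZACCZ  (289 'C')


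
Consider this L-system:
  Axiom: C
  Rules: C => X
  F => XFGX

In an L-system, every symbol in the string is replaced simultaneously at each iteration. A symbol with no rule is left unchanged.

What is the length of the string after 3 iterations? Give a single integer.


Step 0: length = 1
Step 1: length = 1
Step 2: length = 1
Step 3: length = 1

Answer: 1


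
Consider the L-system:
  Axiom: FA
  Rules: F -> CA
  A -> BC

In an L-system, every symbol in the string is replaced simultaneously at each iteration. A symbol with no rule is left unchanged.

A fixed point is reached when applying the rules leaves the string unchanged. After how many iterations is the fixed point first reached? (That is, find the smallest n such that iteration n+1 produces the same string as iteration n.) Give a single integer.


Answer: 2

Derivation:
Step 0: FA
Step 1: CABC
Step 2: CBCBC
Step 3: CBCBC  (unchanged — fixed point at step 2)


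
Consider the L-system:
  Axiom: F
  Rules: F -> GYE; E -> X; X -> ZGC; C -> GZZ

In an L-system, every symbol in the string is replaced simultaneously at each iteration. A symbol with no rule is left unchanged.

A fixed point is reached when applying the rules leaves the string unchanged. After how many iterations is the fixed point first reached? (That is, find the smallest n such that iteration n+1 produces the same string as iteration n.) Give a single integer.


Answer: 4

Derivation:
Step 0: F
Step 1: GYE
Step 2: GYX
Step 3: GYZGC
Step 4: GYZGGZZ
Step 5: GYZGGZZ  (unchanged — fixed point at step 4)


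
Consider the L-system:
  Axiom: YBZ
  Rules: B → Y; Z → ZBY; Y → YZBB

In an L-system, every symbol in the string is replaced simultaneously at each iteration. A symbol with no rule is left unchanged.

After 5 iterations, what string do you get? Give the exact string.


Answer: YZBBZBYYYZBYYYZBBYZBBYZBBZBYYYZBBYZBBYZBBZBYYYYZBBZBYYYYZBBZBYYYZBYYYZBBYZBBYZBBZBYYYYZBBZBYYYYZBBZBYYYZBYYYZBBYZBBYZBBYZBBZBYYYZBYYYZBBYZBBYZBBYZBBZBYYYZBYYYZBBYZBBYZBBYZBBZBYYYZBYYYZBBYZBBYZBBZBYYYZBBYZBBYZBBZBYYYYZBBZBYYYYZBBZBYYYZBYYYZBBYZBBYZBBZBYYYYZBBZBYYYYZBBZBYYYZBYYYZBBYZBBYZBBYZBBZBYYYZBYYYZBBYZBBYZBBYZBBZBYYYZBYYYZBBYZBBYZBBZBYYYZBBYZBBYZBBZBYYYYZBBZBYYYYZBBZBYYY

Derivation:
Step 0: YBZ
Step 1: YZBBYZBY
Step 2: YZBBZBYYYYZBBZBYYYZBB
Step 3: YZBBZBYYYZBYYYZBBYZBBYZBBYZBBZBYYYZBYYYZBBYZBBYZBBZBYYY
Step 4: YZBBZBYYYZBYYYZBBYZBBYZBBZBYYYZBBYZBBYZBBZBYYYYZBBZBYYYYZBBZBYYYYZBBZBYYYZBYYYZBBYZBBYZBBZBYYYZBBYZBBYZBBZBYYYYZBBZBYYYYZBBZBYYYZBYYYZBBYZBBYZBB
Step 5: YZBBZBYYYZBYYYZBBYZBBYZBBZBYYYZBBYZBBYZBBZBYYYYZBBZBYYYYZBBZBYYYZBYYYZBBYZBBYZBBZBYYYYZBBZBYYYYZBBZBYYYZBYYYZBBYZBBYZBBYZBBZBYYYZBYYYZBBYZBBYZBBYZBBZBYYYZBYYYZBBYZBBYZBBYZBBZBYYYZBYYYZBBYZBBYZBBZBYYYZBBYZBBYZBBZBYYYYZBBZBYYYYZBBZBYYYZBYYYZBBYZBBYZBBZBYYYYZBBZBYYYYZBBZBYYYZBYYYZBBYZBBYZBBYZBBZBYYYZBYYYZBBYZBBYZBBYZBBZBYYYZBYYYZBBYZBBYZBBZBYYYZBBYZBBYZBBZBYYYYZBBZBYYYYZBBZBYYY


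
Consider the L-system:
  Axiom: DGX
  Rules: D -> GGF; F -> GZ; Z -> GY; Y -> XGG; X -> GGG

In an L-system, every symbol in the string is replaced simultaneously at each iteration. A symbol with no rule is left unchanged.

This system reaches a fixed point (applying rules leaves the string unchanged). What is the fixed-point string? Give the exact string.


Answer: GGGGGGGGGGGGG

Derivation:
Step 0: DGX
Step 1: GGFGGGG
Step 2: GGGZGGGG
Step 3: GGGGYGGGG
Step 4: GGGGXGGGGGG
Step 5: GGGGGGGGGGGGG
Step 6: GGGGGGGGGGGGG  (unchanged — fixed point at step 5)


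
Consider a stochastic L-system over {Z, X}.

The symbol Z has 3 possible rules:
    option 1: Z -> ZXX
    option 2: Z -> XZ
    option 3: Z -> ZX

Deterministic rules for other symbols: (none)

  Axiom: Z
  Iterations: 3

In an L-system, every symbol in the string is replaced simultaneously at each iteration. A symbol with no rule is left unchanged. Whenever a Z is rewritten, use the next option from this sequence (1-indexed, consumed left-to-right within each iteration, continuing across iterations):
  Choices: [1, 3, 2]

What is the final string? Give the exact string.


Answer: XZXXX

Derivation:
Step 0: Z
Step 1: ZXX  (used choices [1])
Step 2: ZXXX  (used choices [3])
Step 3: XZXXX  (used choices [2])


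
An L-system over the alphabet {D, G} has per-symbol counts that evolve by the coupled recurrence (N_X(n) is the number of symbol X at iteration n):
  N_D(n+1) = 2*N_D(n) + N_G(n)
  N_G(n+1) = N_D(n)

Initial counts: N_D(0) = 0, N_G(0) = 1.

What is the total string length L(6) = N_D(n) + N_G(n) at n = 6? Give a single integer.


Answer: 99

Derivation:
Step 0: N_D=0, N_G=1, L=1
Step 1: N_D=1, N_G=0, L=1
Step 2: N_D=2, N_G=1, L=3
Step 3: N_D=5, N_G=2, L=7
Step 4: N_D=12, N_G=5, L=17
Step 5: N_D=29, N_G=12, L=41
Step 6: N_D=70, N_G=29, L=99


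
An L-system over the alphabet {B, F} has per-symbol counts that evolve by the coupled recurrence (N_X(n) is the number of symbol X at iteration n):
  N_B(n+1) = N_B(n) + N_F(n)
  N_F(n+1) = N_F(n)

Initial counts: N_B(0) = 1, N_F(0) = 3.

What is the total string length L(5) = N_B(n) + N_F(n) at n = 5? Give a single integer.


Answer: 19

Derivation:
Step 0: N_B=1, N_F=3, L=4
Step 1: N_B=4, N_F=3, L=7
Step 2: N_B=7, N_F=3, L=10
Step 3: N_B=10, N_F=3, L=13
Step 4: N_B=13, N_F=3, L=16
Step 5: N_B=16, N_F=3, L=19


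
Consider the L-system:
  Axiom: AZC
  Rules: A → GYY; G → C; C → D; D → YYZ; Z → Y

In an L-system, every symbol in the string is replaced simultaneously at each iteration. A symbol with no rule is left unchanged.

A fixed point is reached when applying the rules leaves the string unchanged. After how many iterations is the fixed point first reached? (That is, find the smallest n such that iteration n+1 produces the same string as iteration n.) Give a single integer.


Answer: 5

Derivation:
Step 0: AZC
Step 1: GYYYD
Step 2: CYYYYYZ
Step 3: DYYYYYY
Step 4: YYZYYYYYY
Step 5: YYYYYYYYY
Step 6: YYYYYYYYY  (unchanged — fixed point at step 5)


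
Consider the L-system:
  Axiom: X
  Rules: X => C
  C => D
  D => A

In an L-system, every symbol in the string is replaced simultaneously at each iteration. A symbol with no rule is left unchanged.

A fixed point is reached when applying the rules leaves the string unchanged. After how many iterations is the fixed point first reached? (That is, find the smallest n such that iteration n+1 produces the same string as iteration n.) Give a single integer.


Answer: 3

Derivation:
Step 0: X
Step 1: C
Step 2: D
Step 3: A
Step 4: A  (unchanged — fixed point at step 3)


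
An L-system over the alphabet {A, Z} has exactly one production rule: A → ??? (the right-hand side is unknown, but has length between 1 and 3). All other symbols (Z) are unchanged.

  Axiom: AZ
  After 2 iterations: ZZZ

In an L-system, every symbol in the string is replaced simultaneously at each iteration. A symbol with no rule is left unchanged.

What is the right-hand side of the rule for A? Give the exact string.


Answer: ZZ

Derivation:
Trying A → ZZ:
  Step 0: AZ
  Step 1: ZZZ
  Step 2: ZZZ
Matches the given result.


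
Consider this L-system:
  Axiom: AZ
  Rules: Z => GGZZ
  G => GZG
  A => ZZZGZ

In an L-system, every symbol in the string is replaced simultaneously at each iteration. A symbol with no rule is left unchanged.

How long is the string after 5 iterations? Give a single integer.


Step 0: length = 2
Step 1: length = 9
Step 2: length = 33
Step 3: length = 114
Step 4: length = 390
Step 5: length = 1332

Answer: 1332


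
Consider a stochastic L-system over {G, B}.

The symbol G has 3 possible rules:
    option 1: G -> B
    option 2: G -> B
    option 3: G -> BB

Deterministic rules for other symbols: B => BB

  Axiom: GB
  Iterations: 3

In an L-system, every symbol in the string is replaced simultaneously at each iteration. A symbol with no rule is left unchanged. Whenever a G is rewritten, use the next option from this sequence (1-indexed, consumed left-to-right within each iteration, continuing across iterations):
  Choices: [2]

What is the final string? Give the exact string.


Answer: BBBBBBBBBBBB

Derivation:
Step 0: GB
Step 1: BBB  (used choices [2])
Step 2: BBBBBB  (used choices [])
Step 3: BBBBBBBBBBBB  (used choices [])


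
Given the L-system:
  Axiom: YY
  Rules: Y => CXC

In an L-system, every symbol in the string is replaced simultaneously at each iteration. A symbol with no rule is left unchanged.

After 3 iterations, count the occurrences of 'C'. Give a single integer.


Step 0: YY  (0 'C')
Step 1: CXCCXC  (4 'C')
Step 2: CXCCXC  (4 'C')
Step 3: CXCCXC  (4 'C')

Answer: 4


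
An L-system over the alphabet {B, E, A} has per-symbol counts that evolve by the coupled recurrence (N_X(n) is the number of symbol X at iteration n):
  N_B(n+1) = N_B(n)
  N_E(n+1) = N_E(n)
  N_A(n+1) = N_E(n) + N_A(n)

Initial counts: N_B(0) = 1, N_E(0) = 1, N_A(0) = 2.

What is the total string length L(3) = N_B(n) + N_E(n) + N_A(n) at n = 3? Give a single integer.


Step 0: N_B=1, N_E=1, N_A=2, L=4
Step 1: N_B=1, N_E=1, N_A=3, L=5
Step 2: N_B=1, N_E=1, N_A=4, L=6
Step 3: N_B=1, N_E=1, N_A=5, L=7

Answer: 7


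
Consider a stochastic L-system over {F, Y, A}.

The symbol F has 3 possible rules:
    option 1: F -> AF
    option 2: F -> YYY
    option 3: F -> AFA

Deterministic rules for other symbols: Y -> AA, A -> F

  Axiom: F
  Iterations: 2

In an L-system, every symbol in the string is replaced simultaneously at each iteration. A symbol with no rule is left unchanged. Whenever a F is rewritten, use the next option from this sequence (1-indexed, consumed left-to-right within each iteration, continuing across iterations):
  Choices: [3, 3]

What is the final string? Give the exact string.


Answer: FAFAF

Derivation:
Step 0: F
Step 1: AFA  (used choices [3])
Step 2: FAFAF  (used choices [3])


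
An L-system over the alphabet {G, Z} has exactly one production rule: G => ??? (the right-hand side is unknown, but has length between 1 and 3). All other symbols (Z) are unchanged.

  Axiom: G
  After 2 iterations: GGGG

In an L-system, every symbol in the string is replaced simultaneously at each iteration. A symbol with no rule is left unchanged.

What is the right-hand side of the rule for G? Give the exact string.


Trying G => GG:
  Step 0: G
  Step 1: GG
  Step 2: GGGG
Matches the given result.

Answer: GG


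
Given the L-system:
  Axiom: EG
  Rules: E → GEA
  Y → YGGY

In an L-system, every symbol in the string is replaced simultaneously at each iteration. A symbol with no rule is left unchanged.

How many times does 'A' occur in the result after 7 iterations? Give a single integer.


Step 0: EG  (0 'A')
Step 1: GEAG  (1 'A')
Step 2: GGEAAG  (2 'A')
Step 3: GGGEAAAG  (3 'A')
Step 4: GGGGEAAAAG  (4 'A')
Step 5: GGGGGEAAAAAG  (5 'A')
Step 6: GGGGGGEAAAAAAG  (6 'A')
Step 7: GGGGGGGEAAAAAAAG  (7 'A')

Answer: 7


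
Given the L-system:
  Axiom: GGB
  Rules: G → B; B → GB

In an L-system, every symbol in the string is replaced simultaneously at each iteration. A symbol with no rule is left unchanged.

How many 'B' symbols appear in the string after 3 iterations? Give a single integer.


Step 0: GGB  (1 'B')
Step 1: BBGB  (3 'B')
Step 2: GBGBBGB  (4 'B')
Step 3: BGBBGBGBBGB  (7 'B')

Answer: 7


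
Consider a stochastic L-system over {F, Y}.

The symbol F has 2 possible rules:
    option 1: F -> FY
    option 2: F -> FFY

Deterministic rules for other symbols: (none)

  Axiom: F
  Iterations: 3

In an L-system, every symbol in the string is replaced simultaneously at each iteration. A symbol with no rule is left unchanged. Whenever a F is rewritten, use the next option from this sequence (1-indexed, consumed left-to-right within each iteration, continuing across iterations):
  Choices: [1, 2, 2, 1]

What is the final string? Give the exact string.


Step 0: F
Step 1: FY  (used choices [1])
Step 2: FFYY  (used choices [2])
Step 3: FFYFYYY  (used choices [2, 1])

Answer: FFYFYYY


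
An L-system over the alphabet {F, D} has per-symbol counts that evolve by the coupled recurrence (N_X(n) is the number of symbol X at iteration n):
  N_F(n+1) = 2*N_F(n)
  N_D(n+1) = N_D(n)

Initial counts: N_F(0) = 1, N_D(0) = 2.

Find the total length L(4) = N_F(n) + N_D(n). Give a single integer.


Answer: 18

Derivation:
Step 0: N_F=1, N_D=2, L=3
Step 1: N_F=2, N_D=2, L=4
Step 2: N_F=4, N_D=2, L=6
Step 3: N_F=8, N_D=2, L=10
Step 4: N_F=16, N_D=2, L=18


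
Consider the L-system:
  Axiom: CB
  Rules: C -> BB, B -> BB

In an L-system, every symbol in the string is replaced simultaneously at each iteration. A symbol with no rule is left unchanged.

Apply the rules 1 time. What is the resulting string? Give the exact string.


Answer: BBBB

Derivation:
Step 0: CB
Step 1: BBBB


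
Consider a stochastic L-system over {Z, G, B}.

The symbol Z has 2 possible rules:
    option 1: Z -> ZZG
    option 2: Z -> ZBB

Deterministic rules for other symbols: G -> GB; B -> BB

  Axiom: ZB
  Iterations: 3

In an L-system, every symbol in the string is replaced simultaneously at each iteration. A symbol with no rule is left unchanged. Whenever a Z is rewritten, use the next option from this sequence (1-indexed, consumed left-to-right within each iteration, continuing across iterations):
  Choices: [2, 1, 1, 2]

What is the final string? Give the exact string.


Step 0: ZB
Step 1: ZBBBB  (used choices [2])
Step 2: ZZGBBBBBBBB  (used choices [1])
Step 3: ZZGZBBGBBBBBBBBBBBBBBBBB  (used choices [1, 2])

Answer: ZZGZBBGBBBBBBBBBBBBBBBBB


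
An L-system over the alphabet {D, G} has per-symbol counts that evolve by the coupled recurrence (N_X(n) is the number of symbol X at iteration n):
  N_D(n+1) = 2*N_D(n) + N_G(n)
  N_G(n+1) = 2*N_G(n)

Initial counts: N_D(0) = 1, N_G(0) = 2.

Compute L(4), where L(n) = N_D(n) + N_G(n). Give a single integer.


Answer: 112

Derivation:
Step 0: N_D=1, N_G=2, L=3
Step 1: N_D=4, N_G=4, L=8
Step 2: N_D=12, N_G=8, L=20
Step 3: N_D=32, N_G=16, L=48
Step 4: N_D=80, N_G=32, L=112


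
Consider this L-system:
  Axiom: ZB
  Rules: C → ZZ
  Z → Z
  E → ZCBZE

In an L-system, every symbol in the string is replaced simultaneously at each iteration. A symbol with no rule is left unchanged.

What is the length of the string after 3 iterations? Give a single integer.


Answer: 2

Derivation:
Step 0: length = 2
Step 1: length = 2
Step 2: length = 2
Step 3: length = 2


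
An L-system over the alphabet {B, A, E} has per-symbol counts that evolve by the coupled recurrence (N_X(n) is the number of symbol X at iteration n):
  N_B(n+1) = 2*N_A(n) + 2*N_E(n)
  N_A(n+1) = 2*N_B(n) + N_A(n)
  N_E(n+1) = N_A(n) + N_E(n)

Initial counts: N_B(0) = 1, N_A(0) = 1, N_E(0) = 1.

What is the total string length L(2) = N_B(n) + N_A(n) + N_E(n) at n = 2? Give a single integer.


Step 0: N_B=1, N_A=1, N_E=1, L=3
Step 1: N_B=4, N_A=3, N_E=2, L=9
Step 2: N_B=10, N_A=11, N_E=5, L=26

Answer: 26


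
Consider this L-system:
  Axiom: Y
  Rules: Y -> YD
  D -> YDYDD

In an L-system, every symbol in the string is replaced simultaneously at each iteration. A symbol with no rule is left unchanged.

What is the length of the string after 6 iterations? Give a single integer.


Answer: 1351

Derivation:
Step 0: length = 1
Step 1: length = 2
Step 2: length = 7
Step 3: length = 26
Step 4: length = 97
Step 5: length = 362
Step 6: length = 1351


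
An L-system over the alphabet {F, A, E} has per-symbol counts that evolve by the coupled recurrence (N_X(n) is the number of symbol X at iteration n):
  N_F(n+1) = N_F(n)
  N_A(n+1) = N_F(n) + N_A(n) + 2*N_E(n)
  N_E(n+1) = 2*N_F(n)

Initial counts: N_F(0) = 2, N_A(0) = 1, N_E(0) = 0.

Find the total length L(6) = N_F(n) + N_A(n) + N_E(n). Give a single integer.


Answer: 59

Derivation:
Step 0: N_F=2, N_A=1, N_E=0, L=3
Step 1: N_F=2, N_A=3, N_E=4, L=9
Step 2: N_F=2, N_A=13, N_E=4, L=19
Step 3: N_F=2, N_A=23, N_E=4, L=29
Step 4: N_F=2, N_A=33, N_E=4, L=39
Step 5: N_F=2, N_A=43, N_E=4, L=49
Step 6: N_F=2, N_A=53, N_E=4, L=59


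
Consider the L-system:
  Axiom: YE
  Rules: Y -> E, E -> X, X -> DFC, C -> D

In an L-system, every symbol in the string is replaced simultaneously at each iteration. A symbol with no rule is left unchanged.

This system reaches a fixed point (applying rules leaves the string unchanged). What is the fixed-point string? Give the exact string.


Answer: DFDDFD

Derivation:
Step 0: YE
Step 1: EX
Step 2: XDFC
Step 3: DFCDFD
Step 4: DFDDFD
Step 5: DFDDFD  (unchanged — fixed point at step 4)


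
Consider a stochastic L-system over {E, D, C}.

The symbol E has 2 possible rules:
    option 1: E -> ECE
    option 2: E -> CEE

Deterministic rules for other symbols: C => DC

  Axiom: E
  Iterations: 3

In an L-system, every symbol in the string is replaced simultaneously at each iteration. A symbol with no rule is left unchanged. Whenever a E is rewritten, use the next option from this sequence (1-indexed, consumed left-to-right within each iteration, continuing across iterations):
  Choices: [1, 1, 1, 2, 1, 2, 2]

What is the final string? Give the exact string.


Step 0: E
Step 1: ECE  (used choices [1])
Step 2: ECEDCECE  (used choices [1, 1])
Step 3: CEEDCECEDDCCEEDCCEE  (used choices [2, 1, 2, 2])

Answer: CEEDCECEDDCCEEDCCEE


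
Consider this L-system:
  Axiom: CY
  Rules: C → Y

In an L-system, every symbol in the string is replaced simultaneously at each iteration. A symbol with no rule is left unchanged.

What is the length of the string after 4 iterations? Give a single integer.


Answer: 2

Derivation:
Step 0: length = 2
Step 1: length = 2
Step 2: length = 2
Step 3: length = 2
Step 4: length = 2


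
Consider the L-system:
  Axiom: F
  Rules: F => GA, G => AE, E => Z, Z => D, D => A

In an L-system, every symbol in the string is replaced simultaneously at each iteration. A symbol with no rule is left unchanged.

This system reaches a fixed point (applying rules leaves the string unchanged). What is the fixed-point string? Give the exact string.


Step 0: F
Step 1: GA
Step 2: AEA
Step 3: AZA
Step 4: ADA
Step 5: AAA
Step 6: AAA  (unchanged — fixed point at step 5)

Answer: AAA


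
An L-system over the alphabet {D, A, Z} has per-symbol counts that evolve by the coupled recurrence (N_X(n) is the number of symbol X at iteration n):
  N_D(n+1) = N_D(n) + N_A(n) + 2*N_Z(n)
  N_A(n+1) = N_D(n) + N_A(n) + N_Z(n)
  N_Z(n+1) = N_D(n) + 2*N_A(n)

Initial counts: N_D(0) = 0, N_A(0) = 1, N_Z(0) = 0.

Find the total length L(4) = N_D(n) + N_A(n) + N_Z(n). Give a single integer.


Answer: 142

Derivation:
Step 0: N_D=0, N_A=1, N_Z=0, L=1
Step 1: N_D=1, N_A=1, N_Z=2, L=4
Step 2: N_D=6, N_A=4, N_Z=3, L=13
Step 3: N_D=16, N_A=13, N_Z=14, L=43
Step 4: N_D=57, N_A=43, N_Z=42, L=142


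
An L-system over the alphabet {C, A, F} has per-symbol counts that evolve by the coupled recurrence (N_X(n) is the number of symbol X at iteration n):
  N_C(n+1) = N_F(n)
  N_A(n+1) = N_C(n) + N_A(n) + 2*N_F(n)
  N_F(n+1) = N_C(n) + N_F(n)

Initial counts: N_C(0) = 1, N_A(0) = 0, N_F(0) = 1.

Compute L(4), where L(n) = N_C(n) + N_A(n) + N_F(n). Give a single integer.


Step 0: N_C=1, N_A=0, N_F=1, L=2
Step 1: N_C=1, N_A=3, N_F=2, L=6
Step 2: N_C=2, N_A=8, N_F=3, L=13
Step 3: N_C=3, N_A=16, N_F=5, L=24
Step 4: N_C=5, N_A=29, N_F=8, L=42

Answer: 42


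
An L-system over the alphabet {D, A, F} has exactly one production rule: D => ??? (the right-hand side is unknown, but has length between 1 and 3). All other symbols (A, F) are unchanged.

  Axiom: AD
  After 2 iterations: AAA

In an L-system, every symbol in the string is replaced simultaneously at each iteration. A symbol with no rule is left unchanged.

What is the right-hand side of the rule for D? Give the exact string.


Answer: AA

Derivation:
Trying D => AA:
  Step 0: AD
  Step 1: AAA
  Step 2: AAA
Matches the given result.


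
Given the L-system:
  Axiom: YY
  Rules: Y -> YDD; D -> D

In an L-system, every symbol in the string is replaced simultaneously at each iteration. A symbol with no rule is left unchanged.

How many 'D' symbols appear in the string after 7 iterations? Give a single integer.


Step 0: YY  (0 'D')
Step 1: YDDYDD  (4 'D')
Step 2: YDDDDYDDDD  (8 'D')
Step 3: YDDDDDDYDDDDDD  (12 'D')
Step 4: YDDDDDDDDYDDDDDDDD  (16 'D')
Step 5: YDDDDDDDDDDYDDDDDDDDDD  (20 'D')
Step 6: YDDDDDDDDDDDDYDDDDDDDDDDDD  (24 'D')
Step 7: YDDDDDDDDDDDDDDYDDDDDDDDDDDDDD  (28 'D')

Answer: 28


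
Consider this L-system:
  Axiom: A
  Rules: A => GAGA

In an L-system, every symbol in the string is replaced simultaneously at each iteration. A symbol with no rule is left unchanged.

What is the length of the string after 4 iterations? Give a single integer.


Answer: 46

Derivation:
Step 0: length = 1
Step 1: length = 4
Step 2: length = 10
Step 3: length = 22
Step 4: length = 46


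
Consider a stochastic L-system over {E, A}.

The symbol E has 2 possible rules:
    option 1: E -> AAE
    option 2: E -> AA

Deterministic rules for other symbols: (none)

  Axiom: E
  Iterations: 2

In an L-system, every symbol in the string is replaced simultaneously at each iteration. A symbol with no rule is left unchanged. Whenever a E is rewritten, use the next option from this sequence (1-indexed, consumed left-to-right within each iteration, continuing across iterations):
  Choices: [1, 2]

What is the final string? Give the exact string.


Step 0: E
Step 1: AAE  (used choices [1])
Step 2: AAAA  (used choices [2])

Answer: AAAA


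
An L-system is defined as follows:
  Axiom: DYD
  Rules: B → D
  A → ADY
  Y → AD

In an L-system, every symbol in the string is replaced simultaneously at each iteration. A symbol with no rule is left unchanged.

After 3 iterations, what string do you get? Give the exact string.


Answer: DADYDADDD

Derivation:
Step 0: DYD
Step 1: DADD
Step 2: DADYDD
Step 3: DADYDADDD


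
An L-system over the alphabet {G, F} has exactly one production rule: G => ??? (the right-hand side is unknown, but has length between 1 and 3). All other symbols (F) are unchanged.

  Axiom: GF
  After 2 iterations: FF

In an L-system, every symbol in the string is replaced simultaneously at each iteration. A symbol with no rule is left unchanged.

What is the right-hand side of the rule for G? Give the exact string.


Trying G => F:
  Step 0: GF
  Step 1: FF
  Step 2: FF
Matches the given result.

Answer: F


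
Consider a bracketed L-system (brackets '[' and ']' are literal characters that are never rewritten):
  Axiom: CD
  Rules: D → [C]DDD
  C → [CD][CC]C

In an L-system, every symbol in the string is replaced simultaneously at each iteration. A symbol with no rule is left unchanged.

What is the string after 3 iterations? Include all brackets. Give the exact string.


Answer: [[[CD][CC]C[C]DDD][[CD][CC]C[CD][CC]C][CD][CC]C[[CD][CC]C][C]DDD[C]DDD[C]DDD][[[CD][CC]C[C]DDD][[CD][CC]C[CD][CC]C][CD][CC]C[[CD][CC]C[C]DDD][[CD][CC]C[CD][CC]C][CD][CC]C][[CD][CC]C[C]DDD][[CD][CC]C[CD][CC]C][CD][CC]C[[[CD][CC]C[C]DDD][[CD][CC]C[CD][CC]C][CD][CC]C][[CD][CC]C][C]DDD[C]DDD[C]DDD[[CD][CC]C][C]DDD[C]DDD[C]DDD[[CD][CC]C][C]DDD[C]DDD[C]DDD

Derivation:
Step 0: CD
Step 1: [CD][CC]C[C]DDD
Step 2: [[CD][CC]C[C]DDD][[CD][CC]C[CD][CC]C][CD][CC]C[[CD][CC]C][C]DDD[C]DDD[C]DDD
Step 3: [[[CD][CC]C[C]DDD][[CD][CC]C[CD][CC]C][CD][CC]C[[CD][CC]C][C]DDD[C]DDD[C]DDD][[[CD][CC]C[C]DDD][[CD][CC]C[CD][CC]C][CD][CC]C[[CD][CC]C[C]DDD][[CD][CC]C[CD][CC]C][CD][CC]C][[CD][CC]C[C]DDD][[CD][CC]C[CD][CC]C][CD][CC]C[[[CD][CC]C[C]DDD][[CD][CC]C[CD][CC]C][CD][CC]C][[CD][CC]C][C]DDD[C]DDD[C]DDD[[CD][CC]C][C]DDD[C]DDD[C]DDD[[CD][CC]C][C]DDD[C]DDD[C]DDD


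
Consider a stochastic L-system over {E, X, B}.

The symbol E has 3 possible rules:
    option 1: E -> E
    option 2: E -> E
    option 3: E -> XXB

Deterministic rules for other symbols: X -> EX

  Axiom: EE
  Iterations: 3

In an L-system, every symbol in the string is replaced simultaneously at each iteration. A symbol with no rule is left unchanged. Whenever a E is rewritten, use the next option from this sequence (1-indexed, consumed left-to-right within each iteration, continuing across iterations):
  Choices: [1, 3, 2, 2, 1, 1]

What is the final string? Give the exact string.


Step 0: EE
Step 1: EXXB  (used choices [1, 3])
Step 2: EEXEXB  (used choices [2])
Step 3: EEEXEEXB  (used choices [2, 1, 1])

Answer: EEEXEEXB


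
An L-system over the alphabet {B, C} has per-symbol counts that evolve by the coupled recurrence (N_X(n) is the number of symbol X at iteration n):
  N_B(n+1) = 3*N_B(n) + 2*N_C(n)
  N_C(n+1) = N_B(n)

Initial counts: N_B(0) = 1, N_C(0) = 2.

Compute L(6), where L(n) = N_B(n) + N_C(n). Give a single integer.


Step 0: N_B=1, N_C=2, L=3
Step 1: N_B=7, N_C=1, L=8
Step 2: N_B=23, N_C=7, L=30
Step 3: N_B=83, N_C=23, L=106
Step 4: N_B=295, N_C=83, L=378
Step 5: N_B=1051, N_C=295, L=1346
Step 6: N_B=3743, N_C=1051, L=4794

Answer: 4794


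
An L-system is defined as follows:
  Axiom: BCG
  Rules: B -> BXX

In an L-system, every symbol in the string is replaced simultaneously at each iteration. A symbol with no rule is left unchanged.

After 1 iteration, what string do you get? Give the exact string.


Answer: BXXCG

Derivation:
Step 0: BCG
Step 1: BXXCG


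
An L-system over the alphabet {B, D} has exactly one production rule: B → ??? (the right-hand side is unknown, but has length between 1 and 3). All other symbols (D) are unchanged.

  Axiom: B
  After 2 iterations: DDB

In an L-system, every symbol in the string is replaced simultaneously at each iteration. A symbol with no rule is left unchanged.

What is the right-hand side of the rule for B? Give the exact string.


Answer: DB

Derivation:
Trying B → DB:
  Step 0: B
  Step 1: DB
  Step 2: DDB
Matches the given result.


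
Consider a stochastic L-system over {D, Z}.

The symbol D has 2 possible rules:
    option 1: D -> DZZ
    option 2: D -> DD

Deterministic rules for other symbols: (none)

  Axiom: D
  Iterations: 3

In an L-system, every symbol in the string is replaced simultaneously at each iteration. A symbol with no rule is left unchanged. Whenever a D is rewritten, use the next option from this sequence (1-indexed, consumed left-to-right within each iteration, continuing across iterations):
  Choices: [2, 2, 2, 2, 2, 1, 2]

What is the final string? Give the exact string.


Step 0: D
Step 1: DD  (used choices [2])
Step 2: DDDD  (used choices [2, 2])
Step 3: DDDDDZZDD  (used choices [2, 2, 1, 2])

Answer: DDDDDZZDD


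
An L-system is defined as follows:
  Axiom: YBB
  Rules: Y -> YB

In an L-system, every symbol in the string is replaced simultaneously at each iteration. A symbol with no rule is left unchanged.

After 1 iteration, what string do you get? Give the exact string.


Answer: YBBB

Derivation:
Step 0: YBB
Step 1: YBBB


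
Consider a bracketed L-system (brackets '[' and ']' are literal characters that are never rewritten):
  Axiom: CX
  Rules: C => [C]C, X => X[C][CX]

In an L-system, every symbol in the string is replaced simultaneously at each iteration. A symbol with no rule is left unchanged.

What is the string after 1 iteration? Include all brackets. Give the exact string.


Answer: [C]CX[C][CX]

Derivation:
Step 0: CX
Step 1: [C]CX[C][CX]


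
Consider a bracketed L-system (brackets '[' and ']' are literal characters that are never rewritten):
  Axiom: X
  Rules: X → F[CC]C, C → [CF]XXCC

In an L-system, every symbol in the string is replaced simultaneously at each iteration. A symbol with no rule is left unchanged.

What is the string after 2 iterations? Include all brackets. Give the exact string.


Step 0: X
Step 1: F[CC]C
Step 2: F[[CF]XXCC[CF]XXCC][CF]XXCC

Answer: F[[CF]XXCC[CF]XXCC][CF]XXCC


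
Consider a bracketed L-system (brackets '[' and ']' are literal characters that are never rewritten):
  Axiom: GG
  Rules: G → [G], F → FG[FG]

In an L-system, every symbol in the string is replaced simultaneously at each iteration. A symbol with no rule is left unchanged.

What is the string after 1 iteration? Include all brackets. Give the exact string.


Step 0: GG
Step 1: [G][G]

Answer: [G][G]


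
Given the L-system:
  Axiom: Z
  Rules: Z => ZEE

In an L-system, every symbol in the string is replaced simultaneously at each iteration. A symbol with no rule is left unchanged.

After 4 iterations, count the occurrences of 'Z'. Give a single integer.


Answer: 1

Derivation:
Step 0: Z  (1 'Z')
Step 1: ZEE  (1 'Z')
Step 2: ZEEEE  (1 'Z')
Step 3: ZEEEEEE  (1 'Z')
Step 4: ZEEEEEEEE  (1 'Z')


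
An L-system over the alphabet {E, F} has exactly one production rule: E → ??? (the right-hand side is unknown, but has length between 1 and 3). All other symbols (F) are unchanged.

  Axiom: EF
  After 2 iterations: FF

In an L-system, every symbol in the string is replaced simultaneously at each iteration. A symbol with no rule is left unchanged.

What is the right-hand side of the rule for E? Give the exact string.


Trying E → F:
  Step 0: EF
  Step 1: FF
  Step 2: FF
Matches the given result.

Answer: F


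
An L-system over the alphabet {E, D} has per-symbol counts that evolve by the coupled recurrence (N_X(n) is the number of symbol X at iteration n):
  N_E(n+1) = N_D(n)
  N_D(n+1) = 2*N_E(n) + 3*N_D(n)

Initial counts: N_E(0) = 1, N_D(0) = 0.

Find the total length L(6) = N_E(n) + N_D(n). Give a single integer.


Step 0: N_E=1, N_D=0, L=1
Step 1: N_E=0, N_D=2, L=2
Step 2: N_E=2, N_D=6, L=8
Step 3: N_E=6, N_D=22, L=28
Step 4: N_E=22, N_D=78, L=100
Step 5: N_E=78, N_D=278, L=356
Step 6: N_E=278, N_D=990, L=1268

Answer: 1268


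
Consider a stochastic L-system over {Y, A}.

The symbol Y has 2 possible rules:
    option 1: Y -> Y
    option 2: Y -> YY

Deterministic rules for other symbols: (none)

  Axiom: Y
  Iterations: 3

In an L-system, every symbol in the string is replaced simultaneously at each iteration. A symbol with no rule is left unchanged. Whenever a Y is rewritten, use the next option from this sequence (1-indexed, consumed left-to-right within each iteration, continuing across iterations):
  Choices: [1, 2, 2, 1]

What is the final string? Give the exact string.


Step 0: Y
Step 1: Y  (used choices [1])
Step 2: YY  (used choices [2])
Step 3: YYY  (used choices [2, 1])

Answer: YYY


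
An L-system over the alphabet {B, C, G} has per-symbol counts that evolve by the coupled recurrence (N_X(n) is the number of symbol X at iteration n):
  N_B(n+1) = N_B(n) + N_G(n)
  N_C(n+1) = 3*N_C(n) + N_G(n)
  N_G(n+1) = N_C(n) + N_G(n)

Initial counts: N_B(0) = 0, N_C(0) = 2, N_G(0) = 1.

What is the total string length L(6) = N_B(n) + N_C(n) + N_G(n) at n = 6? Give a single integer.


Answer: 5176

Derivation:
Step 0: N_B=0, N_C=2, N_G=1, L=3
Step 1: N_B=1, N_C=7, N_G=3, L=11
Step 2: N_B=4, N_C=24, N_G=10, L=38
Step 3: N_B=14, N_C=82, N_G=34, L=130
Step 4: N_B=48, N_C=280, N_G=116, L=444
Step 5: N_B=164, N_C=956, N_G=396, L=1516
Step 6: N_B=560, N_C=3264, N_G=1352, L=5176


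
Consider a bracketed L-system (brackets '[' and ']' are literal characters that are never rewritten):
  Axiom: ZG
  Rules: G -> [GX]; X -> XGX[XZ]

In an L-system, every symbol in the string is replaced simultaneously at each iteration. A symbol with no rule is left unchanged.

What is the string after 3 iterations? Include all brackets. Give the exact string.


Answer: Z[[[GX]XGX[XZ]]XGX[XZ][GX]XGX[XZ][XGX[XZ]Z]]

Derivation:
Step 0: ZG
Step 1: Z[GX]
Step 2: Z[[GX]XGX[XZ]]
Step 3: Z[[[GX]XGX[XZ]]XGX[XZ][GX]XGX[XZ][XGX[XZ]Z]]


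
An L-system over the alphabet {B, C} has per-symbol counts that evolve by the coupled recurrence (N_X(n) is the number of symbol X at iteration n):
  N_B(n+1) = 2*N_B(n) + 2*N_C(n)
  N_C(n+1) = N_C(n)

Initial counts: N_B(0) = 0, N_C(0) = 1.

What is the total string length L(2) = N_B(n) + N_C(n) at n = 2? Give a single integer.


Step 0: N_B=0, N_C=1, L=1
Step 1: N_B=2, N_C=1, L=3
Step 2: N_B=6, N_C=1, L=7

Answer: 7


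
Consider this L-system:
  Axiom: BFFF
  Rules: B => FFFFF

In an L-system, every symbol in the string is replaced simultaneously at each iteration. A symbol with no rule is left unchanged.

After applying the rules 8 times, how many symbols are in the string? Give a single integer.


Step 0: length = 4
Step 1: length = 8
Step 2: length = 8
Step 3: length = 8
Step 4: length = 8
Step 5: length = 8
Step 6: length = 8
Step 7: length = 8
Step 8: length = 8

Answer: 8


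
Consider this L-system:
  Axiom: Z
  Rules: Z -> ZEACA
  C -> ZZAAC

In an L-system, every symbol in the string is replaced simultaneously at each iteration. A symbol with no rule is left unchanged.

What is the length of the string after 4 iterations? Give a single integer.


Answer: 81

Derivation:
Step 0: length = 1
Step 1: length = 5
Step 2: length = 13
Step 3: length = 33
Step 4: length = 81


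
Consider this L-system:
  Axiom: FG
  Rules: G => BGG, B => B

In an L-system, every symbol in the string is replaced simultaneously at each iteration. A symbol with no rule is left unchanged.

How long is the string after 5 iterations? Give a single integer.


Step 0: length = 2
Step 1: length = 4
Step 2: length = 8
Step 3: length = 16
Step 4: length = 32
Step 5: length = 64

Answer: 64
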